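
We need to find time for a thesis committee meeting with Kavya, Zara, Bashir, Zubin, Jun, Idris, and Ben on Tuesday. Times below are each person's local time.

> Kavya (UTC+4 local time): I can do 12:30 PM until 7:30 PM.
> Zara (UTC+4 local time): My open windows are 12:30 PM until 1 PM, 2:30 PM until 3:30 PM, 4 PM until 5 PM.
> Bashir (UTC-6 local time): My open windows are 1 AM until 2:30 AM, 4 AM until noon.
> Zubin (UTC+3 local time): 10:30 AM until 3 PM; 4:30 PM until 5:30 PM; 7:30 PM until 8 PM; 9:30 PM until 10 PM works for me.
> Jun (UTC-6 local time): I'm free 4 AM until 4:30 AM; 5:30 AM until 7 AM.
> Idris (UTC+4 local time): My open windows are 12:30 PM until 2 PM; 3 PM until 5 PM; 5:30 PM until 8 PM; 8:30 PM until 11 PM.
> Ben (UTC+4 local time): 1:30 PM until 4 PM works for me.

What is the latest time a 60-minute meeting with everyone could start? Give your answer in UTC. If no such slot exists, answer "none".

Kavya in UTC: 08:30-15:30 (subtract 4h to convert from UTC+4).
Zara in UTC: 08:30-09:00, 10:30-11:30, 12:00-13:00 (subtract 4h to convert from UTC+4).
Bashir in UTC: 07:00-08:30, 10:00-18:00 (add 6h to convert from UTC-6).
Zubin in UTC: 07:30-12:00, 13:30-14:30, 16:30-17:00, 18:30-19:00 (subtract 3h to convert from UTC+3).
Jun in UTC: 10:00-10:30, 11:30-13:00 (add 6h to convert from UTC-6).
Idris in UTC: 08:30-10:00, 11:00-13:00, 13:30-16:00, 16:30-19:00 (subtract 4h to convert from UTC+4).
Ben in UTC: 09:30-12:00 (subtract 4h to convert from UTC+4).
Kavya ∩ Zara: 08:30-09:00, 10:30-11:30, 12:00-13:00.
Kavya ∩ Zara ∩ Bashir: 10:30-11:30, 12:00-13:00.
Kavya ∩ Zara ∩ Bashir ∩ Zubin: 10:30-11:30.
Kavya ∩ Zara ∩ Bashir ∩ Zubin ∩ Jun: ∅.
Kavya ∩ Zara ∩ Bashir ∩ Zubin ∩ Jun ∩ Idris: ∅.
Kavya ∩ Zara ∩ Bashir ∩ Zubin ∩ Jun ∩ Idris ∩ Ben: ∅.
There is no time when everyone is free.
No common window is at least 60 minutes long.

none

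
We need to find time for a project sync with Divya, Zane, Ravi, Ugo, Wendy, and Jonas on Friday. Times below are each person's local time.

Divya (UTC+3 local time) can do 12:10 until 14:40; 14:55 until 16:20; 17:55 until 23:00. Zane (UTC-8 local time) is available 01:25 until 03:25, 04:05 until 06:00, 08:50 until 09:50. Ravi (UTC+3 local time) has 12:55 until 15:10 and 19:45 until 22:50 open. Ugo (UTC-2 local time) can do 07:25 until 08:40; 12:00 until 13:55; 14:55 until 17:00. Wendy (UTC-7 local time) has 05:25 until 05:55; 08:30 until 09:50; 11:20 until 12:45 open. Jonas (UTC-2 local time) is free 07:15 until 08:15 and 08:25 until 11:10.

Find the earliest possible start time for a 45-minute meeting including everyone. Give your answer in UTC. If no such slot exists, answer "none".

none

Divya in UTC: 09:10-11:40, 11:55-13:20, 14:55-20:00 (subtract 3h to convert from UTC+3).
Zane in UTC: 09:25-11:25, 12:05-14:00, 16:50-17:50 (add 8h to convert from UTC-8).
Ravi in UTC: 09:55-12:10, 16:45-19:50 (subtract 3h to convert from UTC+3).
Ugo in UTC: 09:25-10:40, 14:00-15:55, 16:55-19:00 (add 2h to convert from UTC-2).
Wendy in UTC: 12:25-12:55, 15:30-16:50, 18:20-19:45 (add 7h to convert from UTC-7).
Jonas in UTC: 09:15-10:15, 10:25-13:10 (add 2h to convert from UTC-2).
Divya ∩ Zane: 09:25-11:25, 12:05-13:20, 16:50-17:50.
Divya ∩ Zane ∩ Ravi: 09:55-11:25, 12:05-12:10, 16:50-17:50.
Divya ∩ Zane ∩ Ravi ∩ Ugo: 09:55-10:40, 16:55-17:50.
Divya ∩ Zane ∩ Ravi ∩ Ugo ∩ Wendy: ∅.
Divya ∩ Zane ∩ Ravi ∩ Ugo ∩ Wendy ∩ Jonas: ∅.
There is no time when everyone is free.
No common window is at least 45 minutes long.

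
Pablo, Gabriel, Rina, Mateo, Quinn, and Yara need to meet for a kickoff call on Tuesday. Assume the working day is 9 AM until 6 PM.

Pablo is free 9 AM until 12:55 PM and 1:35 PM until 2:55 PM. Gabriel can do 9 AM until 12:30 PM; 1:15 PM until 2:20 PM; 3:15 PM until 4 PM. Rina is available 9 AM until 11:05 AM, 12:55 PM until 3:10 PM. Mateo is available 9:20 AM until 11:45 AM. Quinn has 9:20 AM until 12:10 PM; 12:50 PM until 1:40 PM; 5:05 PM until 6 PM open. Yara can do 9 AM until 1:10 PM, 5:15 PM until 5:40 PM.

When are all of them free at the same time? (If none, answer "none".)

09:20-11:05

Pablo ∩ Gabriel: 09:00-12:30, 13:35-14:20.
Pablo ∩ Gabriel ∩ Rina: 09:00-11:05, 13:35-14:20.
Pablo ∩ Gabriel ∩ Rina ∩ Mateo: 09:20-11:05.
Pablo ∩ Gabriel ∩ Rina ∩ Mateo ∩ Quinn: 09:20-11:05.
Pablo ∩ Gabriel ∩ Rina ∩ Mateo ∩ Quinn ∩ Yara: 09:20-11:05.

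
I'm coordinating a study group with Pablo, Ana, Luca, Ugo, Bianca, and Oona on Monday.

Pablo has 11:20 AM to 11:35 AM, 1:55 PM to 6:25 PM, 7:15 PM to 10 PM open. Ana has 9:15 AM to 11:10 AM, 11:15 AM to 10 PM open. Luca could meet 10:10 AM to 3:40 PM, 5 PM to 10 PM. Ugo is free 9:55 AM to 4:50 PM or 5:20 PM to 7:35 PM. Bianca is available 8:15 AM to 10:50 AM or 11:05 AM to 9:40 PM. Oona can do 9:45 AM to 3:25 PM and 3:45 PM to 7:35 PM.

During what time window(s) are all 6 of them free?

11:20-11:35, 13:55-15:25, 17:20-18:25, 19:15-19:35

Pablo ∩ Ana: 11:20-11:35, 13:55-18:25, 19:15-22:00.
Pablo ∩ Ana ∩ Luca: 11:20-11:35, 13:55-15:40, 17:00-18:25, 19:15-22:00.
Pablo ∩ Ana ∩ Luca ∩ Ugo: 11:20-11:35, 13:55-15:40, 17:20-18:25, 19:15-19:35.
Pablo ∩ Ana ∩ Luca ∩ Ugo ∩ Bianca: 11:20-11:35, 13:55-15:40, 17:20-18:25, 19:15-19:35.
Pablo ∩ Ana ∩ Luca ∩ Ugo ∩ Bianca ∩ Oona: 11:20-11:35, 13:55-15:25, 17:20-18:25, 19:15-19:35.
Those are the intersection windows.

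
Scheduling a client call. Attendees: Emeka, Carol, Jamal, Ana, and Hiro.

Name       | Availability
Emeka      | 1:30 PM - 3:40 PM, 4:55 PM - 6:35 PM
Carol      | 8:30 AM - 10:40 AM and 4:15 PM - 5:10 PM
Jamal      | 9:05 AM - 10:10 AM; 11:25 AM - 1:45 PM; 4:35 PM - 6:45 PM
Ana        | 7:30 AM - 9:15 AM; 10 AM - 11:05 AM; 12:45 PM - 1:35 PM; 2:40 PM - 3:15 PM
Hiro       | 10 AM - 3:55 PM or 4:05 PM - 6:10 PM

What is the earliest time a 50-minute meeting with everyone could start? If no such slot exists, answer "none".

none

Emeka ∩ Carol: 16:55-17:10.
Emeka ∩ Carol ∩ Jamal: 16:55-17:10.
Emeka ∩ Carol ∩ Jamal ∩ Ana: ∅.
Emeka ∩ Carol ∩ Jamal ∩ Ana ∩ Hiro: ∅.
There is no time when everyone is free.
No common window is at least 50 minutes long.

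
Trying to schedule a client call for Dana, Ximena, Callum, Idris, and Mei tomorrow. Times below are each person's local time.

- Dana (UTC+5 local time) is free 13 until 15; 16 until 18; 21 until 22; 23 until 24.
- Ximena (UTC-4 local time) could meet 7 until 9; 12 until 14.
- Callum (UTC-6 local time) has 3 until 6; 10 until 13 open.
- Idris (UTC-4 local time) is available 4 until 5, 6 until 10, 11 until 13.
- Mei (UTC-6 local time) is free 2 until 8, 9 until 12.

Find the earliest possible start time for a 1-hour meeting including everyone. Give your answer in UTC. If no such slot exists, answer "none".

11:00

Dana in UTC: 08:00-10:00, 11:00-13:00, 16:00-17:00, 18:00-19:00 (subtract 5h to convert from UTC+5).
Ximena in UTC: 11:00-13:00, 16:00-18:00 (add 4h to convert from UTC-4).
Callum in UTC: 09:00-12:00, 16:00-19:00 (add 6h to convert from UTC-6).
Idris in UTC: 08:00-09:00, 10:00-14:00, 15:00-17:00 (add 4h to convert from UTC-4).
Mei in UTC: 08:00-14:00, 15:00-18:00 (add 6h to convert from UTC-6).
Dana ∩ Ximena: 11:00-13:00, 16:00-17:00.
Dana ∩ Ximena ∩ Callum: 11:00-12:00, 16:00-17:00.
Dana ∩ Ximena ∩ Callum ∩ Idris: 11:00-12:00, 16:00-17:00.
Dana ∩ Ximena ∩ Callum ∩ Idris ∩ Mei: 11:00-12:00, 16:00-17:00.
The first common window of at least 60 minutes is 11:00-12:00, so the earliest start is 11:00.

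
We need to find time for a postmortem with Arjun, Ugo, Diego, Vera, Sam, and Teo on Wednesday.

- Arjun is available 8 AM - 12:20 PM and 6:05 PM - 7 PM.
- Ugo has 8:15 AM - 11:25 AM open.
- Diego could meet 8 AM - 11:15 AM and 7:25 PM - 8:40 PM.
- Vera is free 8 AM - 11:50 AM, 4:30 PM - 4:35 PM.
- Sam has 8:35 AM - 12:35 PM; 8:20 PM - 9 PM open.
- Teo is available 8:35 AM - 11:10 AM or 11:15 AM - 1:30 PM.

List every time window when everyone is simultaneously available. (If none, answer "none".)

Arjun ∩ Ugo: 08:15-11:25.
Arjun ∩ Ugo ∩ Diego: 08:15-11:15.
Arjun ∩ Ugo ∩ Diego ∩ Vera: 08:15-11:15.
Arjun ∩ Ugo ∩ Diego ∩ Vera ∩ Sam: 08:35-11:15.
Arjun ∩ Ugo ∩ Diego ∩ Vera ∩ Sam ∩ Teo: 08:35-11:10.

08:35-11:10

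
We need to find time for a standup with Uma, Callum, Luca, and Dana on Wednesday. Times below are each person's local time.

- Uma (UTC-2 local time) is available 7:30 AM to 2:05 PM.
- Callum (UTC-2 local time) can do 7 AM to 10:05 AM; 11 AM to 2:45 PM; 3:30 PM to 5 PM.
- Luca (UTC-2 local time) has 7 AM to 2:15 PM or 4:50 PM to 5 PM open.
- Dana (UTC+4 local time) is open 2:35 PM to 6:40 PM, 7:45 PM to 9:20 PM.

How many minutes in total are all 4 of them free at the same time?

Uma in UTC: 09:30-16:05 (add 2h to convert from UTC-2).
Callum in UTC: 09:00-12:05, 13:00-16:45, 17:30-19:00 (add 2h to convert from UTC-2).
Luca in UTC: 09:00-16:15, 18:50-19:00 (add 2h to convert from UTC-2).
Dana in UTC: 10:35-14:40, 15:45-17:20 (subtract 4h to convert from UTC+4).
Uma ∩ Callum: 09:30-12:05, 13:00-16:05.
Uma ∩ Callum ∩ Luca: 09:30-12:05, 13:00-16:05.
Uma ∩ Callum ∩ Luca ∩ Dana: 10:35-12:05, 13:00-14:40, 15:45-16:05.
Summing the common windows: 90 + 100 + 20 = 210 minutes.

210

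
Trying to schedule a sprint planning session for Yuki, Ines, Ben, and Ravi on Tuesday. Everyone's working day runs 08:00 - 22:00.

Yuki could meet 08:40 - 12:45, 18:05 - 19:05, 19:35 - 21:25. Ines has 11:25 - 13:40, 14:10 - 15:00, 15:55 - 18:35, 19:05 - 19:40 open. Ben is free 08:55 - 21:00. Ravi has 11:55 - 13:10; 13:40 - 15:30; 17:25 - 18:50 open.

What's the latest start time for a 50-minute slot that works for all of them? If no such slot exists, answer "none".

11:55

Yuki ∩ Ines: 11:25-12:45, 18:05-18:35, 19:35-19:40.
Yuki ∩ Ines ∩ Ben: 11:25-12:45, 18:05-18:35, 19:35-19:40.
Yuki ∩ Ines ∩ Ben ∩ Ravi: 11:55-12:45, 18:05-18:35.
The last common window of at least 50 minutes is 11:55-12:45; a 50-minute meeting can start as late as 11:55 and still end by 12:45.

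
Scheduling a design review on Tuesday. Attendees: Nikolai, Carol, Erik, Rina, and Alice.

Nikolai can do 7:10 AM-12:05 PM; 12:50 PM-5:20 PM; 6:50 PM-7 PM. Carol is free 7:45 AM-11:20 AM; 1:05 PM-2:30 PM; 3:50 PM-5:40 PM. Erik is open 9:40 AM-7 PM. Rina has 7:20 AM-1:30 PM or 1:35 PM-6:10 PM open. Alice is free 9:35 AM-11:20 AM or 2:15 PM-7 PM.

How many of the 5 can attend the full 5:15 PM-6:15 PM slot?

Erik and Alice can make the full 17:15-18:15 slot — that's 2.

2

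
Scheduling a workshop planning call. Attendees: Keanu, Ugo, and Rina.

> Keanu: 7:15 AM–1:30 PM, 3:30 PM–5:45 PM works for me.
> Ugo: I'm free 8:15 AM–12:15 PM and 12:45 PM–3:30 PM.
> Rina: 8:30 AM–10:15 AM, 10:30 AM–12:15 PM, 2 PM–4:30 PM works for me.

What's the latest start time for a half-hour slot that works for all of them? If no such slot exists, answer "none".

Keanu ∩ Ugo: 08:15-12:15, 12:45-13:30.
Keanu ∩ Ugo ∩ Rina: 08:30-10:15, 10:30-12:15.
The last common window of at least 30 minutes is 10:30-12:15; a 30-minute meeting can start as late as 11:45 and still end by 12:15.

11:45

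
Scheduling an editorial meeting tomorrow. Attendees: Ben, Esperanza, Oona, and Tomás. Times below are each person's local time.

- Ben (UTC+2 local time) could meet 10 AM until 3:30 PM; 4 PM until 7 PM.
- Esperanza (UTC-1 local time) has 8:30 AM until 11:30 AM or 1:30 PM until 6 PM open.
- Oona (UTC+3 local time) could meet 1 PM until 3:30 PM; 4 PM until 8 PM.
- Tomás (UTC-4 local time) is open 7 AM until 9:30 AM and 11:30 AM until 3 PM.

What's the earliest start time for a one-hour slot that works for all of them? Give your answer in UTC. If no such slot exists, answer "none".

Ben in UTC: 08:00-13:30, 14:00-17:00 (subtract 2h to convert from UTC+2).
Esperanza in UTC: 09:30-12:30, 14:30-19:00 (add 1h to convert from UTC-1).
Oona in UTC: 10:00-12:30, 13:00-17:00 (subtract 3h to convert from UTC+3).
Tomás in UTC: 11:00-13:30, 15:30-19:00 (add 4h to convert from UTC-4).
Ben ∩ Esperanza: 09:30-12:30, 14:30-17:00.
Ben ∩ Esperanza ∩ Oona: 10:00-12:30, 14:30-17:00.
Ben ∩ Esperanza ∩ Oona ∩ Tomás: 11:00-12:30, 15:30-17:00.
The first common window of at least 60 minutes is 11:00-12:30, so the earliest start is 11:00.

11:00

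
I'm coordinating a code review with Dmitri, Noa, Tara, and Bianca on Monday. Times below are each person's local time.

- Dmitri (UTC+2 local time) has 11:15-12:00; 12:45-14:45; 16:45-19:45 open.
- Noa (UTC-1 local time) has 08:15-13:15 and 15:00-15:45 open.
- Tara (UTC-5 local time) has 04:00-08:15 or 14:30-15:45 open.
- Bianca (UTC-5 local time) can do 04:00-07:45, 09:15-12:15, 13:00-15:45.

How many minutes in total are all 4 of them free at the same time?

165

Dmitri in UTC: 09:15-10:00, 10:45-12:45, 14:45-17:45 (subtract 2h to convert from UTC+2).
Noa in UTC: 09:15-14:15, 16:00-16:45 (add 1h to convert from UTC-1).
Tara in UTC: 09:00-13:15, 19:30-20:45 (add 5h to convert from UTC-5).
Bianca in UTC: 09:00-12:45, 14:15-17:15, 18:00-20:45 (add 5h to convert from UTC-5).
Dmitri ∩ Noa: 09:15-10:00, 10:45-12:45, 16:00-16:45.
Dmitri ∩ Noa ∩ Tara: 09:15-10:00, 10:45-12:45.
Dmitri ∩ Noa ∩ Tara ∩ Bianca: 09:15-10:00, 10:45-12:45.
Summing the common windows: 45 + 120 = 165 minutes.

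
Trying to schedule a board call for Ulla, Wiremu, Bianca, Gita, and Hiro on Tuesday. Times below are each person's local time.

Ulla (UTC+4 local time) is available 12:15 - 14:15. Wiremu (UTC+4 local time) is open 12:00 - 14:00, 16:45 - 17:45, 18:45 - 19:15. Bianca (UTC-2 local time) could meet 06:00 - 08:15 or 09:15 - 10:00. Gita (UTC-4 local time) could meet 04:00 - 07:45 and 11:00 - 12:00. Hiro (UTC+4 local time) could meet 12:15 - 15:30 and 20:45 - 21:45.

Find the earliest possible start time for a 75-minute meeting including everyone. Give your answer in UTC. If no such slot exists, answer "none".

08:15

Ulla in UTC: 08:15-10:15 (subtract 4h to convert from UTC+4).
Wiremu in UTC: 08:00-10:00, 12:45-13:45, 14:45-15:15 (subtract 4h to convert from UTC+4).
Bianca in UTC: 08:00-10:15, 11:15-12:00 (add 2h to convert from UTC-2).
Gita in UTC: 08:00-11:45, 15:00-16:00 (add 4h to convert from UTC-4).
Hiro in UTC: 08:15-11:30, 16:45-17:45 (subtract 4h to convert from UTC+4).
Ulla ∩ Wiremu: 08:15-10:00.
Ulla ∩ Wiremu ∩ Bianca: 08:15-10:00.
Ulla ∩ Wiremu ∩ Bianca ∩ Gita: 08:15-10:00.
Ulla ∩ Wiremu ∩ Bianca ∩ Gita ∩ Hiro: 08:15-10:00.
The first common window of at least 75 minutes is 08:15-10:00, so the earliest start is 08:15.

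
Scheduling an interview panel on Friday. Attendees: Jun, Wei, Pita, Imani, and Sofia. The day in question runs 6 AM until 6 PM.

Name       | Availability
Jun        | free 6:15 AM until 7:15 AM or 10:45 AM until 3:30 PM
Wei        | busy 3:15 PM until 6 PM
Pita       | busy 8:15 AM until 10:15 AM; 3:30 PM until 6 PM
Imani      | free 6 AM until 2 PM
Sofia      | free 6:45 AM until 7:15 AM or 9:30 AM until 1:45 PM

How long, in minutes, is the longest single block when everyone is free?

Jun free: 06:15-07:15, 10:45-15:30.
Wei free: 06:00-15:15 (invert busy blocks within the working day).
Pita free: 06:00-08:15, 10:15-15:30 (invert busy blocks within the working day).
Imani free: 06:00-14:00.
Sofia free: 06:45-07:15, 09:30-13:45.
Jun ∩ Wei: 06:15-07:15, 10:45-15:15.
Jun ∩ Wei ∩ Pita: 06:15-07:15, 10:45-15:15.
Jun ∩ Wei ∩ Pita ∩ Imani: 06:15-07:15, 10:45-14:00.
Jun ∩ Wei ∩ Pita ∩ Imani ∩ Sofia: 06:45-07:15, 10:45-13:45.
So the common availability across everyone is 06:45-07:15, 10:45-13:45.
The longest is 10:45-13:45 at 180 minutes.

180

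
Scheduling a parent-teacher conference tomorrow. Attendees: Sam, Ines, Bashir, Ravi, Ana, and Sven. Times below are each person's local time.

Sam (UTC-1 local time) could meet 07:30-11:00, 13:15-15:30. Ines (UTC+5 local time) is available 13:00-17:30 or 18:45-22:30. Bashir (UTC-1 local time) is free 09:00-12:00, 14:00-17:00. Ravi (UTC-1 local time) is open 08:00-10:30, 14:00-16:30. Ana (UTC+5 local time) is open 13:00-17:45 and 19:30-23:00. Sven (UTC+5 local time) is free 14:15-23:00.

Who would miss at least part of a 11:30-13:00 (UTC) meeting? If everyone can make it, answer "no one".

Ana, Ines, Ravi, Sam

Sam in UTC: 08:30-12:00, 14:15-16:30 (add 1h to convert from UTC-1).
Ines in UTC: 08:00-12:30, 13:45-17:30 (subtract 5h to convert from UTC+5).
Bashir in UTC: 10:00-13:00, 15:00-18:00 (add 1h to convert from UTC-1).
Ravi in UTC: 09:00-11:30, 15:00-17:30 (add 1h to convert from UTC-1).
Ana in UTC: 08:00-12:45, 14:30-18:00 (subtract 5h to convert from UTC+5).
Sven in UTC: 09:15-18:00 (subtract 5h to convert from UTC+5).
Sam: not fully free for 11:30-13:00. Ines: not fully free for 11:30-13:00. Bashir: free for 11:30-13:00. Ravi: not fully free for 11:30-13:00. Ana: not fully free for 11:30-13:00. Sven: free for 11:30-13:00.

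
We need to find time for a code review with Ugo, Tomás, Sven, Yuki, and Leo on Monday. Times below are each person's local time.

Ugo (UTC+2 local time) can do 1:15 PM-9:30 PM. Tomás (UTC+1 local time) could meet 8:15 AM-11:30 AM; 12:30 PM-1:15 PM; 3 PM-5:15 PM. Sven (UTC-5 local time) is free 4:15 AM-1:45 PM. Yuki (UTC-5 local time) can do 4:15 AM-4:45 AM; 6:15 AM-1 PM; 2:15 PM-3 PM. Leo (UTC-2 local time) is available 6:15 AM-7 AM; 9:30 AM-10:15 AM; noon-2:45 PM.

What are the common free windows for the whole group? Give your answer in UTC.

Ugo in UTC: 11:15-19:30 (subtract 2h to convert from UTC+2).
Tomás in UTC: 07:15-10:30, 11:30-12:15, 14:00-16:15 (subtract 1h to convert from UTC+1).
Sven in UTC: 09:15-18:45 (add 5h to convert from UTC-5).
Yuki in UTC: 09:15-09:45, 11:15-18:00, 19:15-20:00 (add 5h to convert from UTC-5).
Leo in UTC: 08:15-09:00, 11:30-12:15, 14:00-16:45 (add 2h to convert from UTC-2).
Ugo ∩ Tomás: 11:30-12:15, 14:00-16:15.
Ugo ∩ Tomás ∩ Sven: 11:30-12:15, 14:00-16:15.
Ugo ∩ Tomás ∩ Sven ∩ Yuki: 11:30-12:15, 14:00-16:15.
Ugo ∩ Tomás ∩ Sven ∩ Yuki ∩ Leo: 11:30-12:15, 14:00-16:15.

11:30-12:15, 14:00-16:15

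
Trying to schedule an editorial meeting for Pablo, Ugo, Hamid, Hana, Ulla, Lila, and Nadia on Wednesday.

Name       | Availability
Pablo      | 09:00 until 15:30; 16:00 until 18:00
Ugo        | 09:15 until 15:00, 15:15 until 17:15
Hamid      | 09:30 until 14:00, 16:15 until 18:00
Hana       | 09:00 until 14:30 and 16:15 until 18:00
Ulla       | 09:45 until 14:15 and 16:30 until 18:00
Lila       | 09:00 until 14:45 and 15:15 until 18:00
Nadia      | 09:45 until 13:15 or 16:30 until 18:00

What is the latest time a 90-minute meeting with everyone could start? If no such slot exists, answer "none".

Pablo ∩ Ugo: 09:15-15:00, 15:15-15:30, 16:00-17:15.
Pablo ∩ Ugo ∩ Hamid: 09:30-14:00, 16:15-17:15.
Pablo ∩ Ugo ∩ Hamid ∩ Hana: 09:30-14:00, 16:15-17:15.
Pablo ∩ Ugo ∩ Hamid ∩ Hana ∩ Ulla: 09:45-14:00, 16:30-17:15.
Pablo ∩ Ugo ∩ Hamid ∩ Hana ∩ Ulla ∩ Lila: 09:45-14:00, 16:30-17:15.
Pablo ∩ Ugo ∩ Hamid ∩ Hana ∩ Ulla ∩ Lila ∩ Nadia: 09:45-13:15, 16:30-17:15.
The last common window of at least 90 minutes is 09:45-13:15; a 90-minute meeting can start as late as 11:45 and still end by 13:15.

11:45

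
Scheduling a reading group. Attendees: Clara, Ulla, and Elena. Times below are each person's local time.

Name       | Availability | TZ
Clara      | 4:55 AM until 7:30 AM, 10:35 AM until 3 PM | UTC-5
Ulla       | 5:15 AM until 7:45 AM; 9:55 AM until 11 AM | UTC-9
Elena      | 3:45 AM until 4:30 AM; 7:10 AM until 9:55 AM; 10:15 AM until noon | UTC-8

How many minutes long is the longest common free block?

70

Clara in UTC: 09:55-12:30, 15:35-20:00 (add 5h to convert from UTC-5).
Ulla in UTC: 14:15-16:45, 18:55-20:00 (add 9h to convert from UTC-9).
Elena in UTC: 11:45-12:30, 15:10-17:55, 18:15-20:00 (add 8h to convert from UTC-8).
Clara ∩ Ulla: 15:35-16:45, 18:55-20:00.
Clara ∩ Ulla ∩ Elena: 15:35-16:45, 18:55-20:00.
The longest is 15:35-16:45 at 70 minutes.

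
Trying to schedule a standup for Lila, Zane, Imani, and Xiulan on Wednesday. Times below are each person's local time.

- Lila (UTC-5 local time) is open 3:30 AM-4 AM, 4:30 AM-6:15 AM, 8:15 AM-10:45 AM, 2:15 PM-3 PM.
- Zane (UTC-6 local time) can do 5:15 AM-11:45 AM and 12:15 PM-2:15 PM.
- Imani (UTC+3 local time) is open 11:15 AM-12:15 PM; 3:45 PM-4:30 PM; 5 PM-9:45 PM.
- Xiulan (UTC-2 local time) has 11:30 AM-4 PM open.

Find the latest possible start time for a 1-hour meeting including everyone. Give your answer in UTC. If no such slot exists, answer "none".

Lila in UTC: 08:30-09:00, 09:30-11:15, 13:15-15:45, 19:15-20:00 (add 5h to convert from UTC-5).
Zane in UTC: 11:15-17:45, 18:15-20:15 (add 6h to convert from UTC-6).
Imani in UTC: 08:15-09:15, 12:45-13:30, 14:00-18:45 (subtract 3h to convert from UTC+3).
Xiulan in UTC: 13:30-18:00 (add 2h to convert from UTC-2).
Lila ∩ Zane: 13:15-15:45, 19:15-20:00.
Lila ∩ Zane ∩ Imani: 13:15-13:30, 14:00-15:45.
Lila ∩ Zane ∩ Imani ∩ Xiulan: 14:00-15:45.
The last common window of at least 60 minutes is 14:00-15:45; a 60-minute meeting can start as late as 14:45 and still end by 15:45.

14:45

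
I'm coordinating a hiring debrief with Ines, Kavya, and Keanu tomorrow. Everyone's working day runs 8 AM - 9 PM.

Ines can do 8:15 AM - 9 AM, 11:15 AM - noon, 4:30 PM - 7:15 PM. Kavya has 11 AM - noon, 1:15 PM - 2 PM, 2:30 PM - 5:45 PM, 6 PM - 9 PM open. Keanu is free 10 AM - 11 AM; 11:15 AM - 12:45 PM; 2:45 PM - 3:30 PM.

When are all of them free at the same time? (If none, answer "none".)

11:15-12:00

Ines ∩ Kavya: 11:15-12:00, 16:30-17:45, 18:00-19:15.
Ines ∩ Kavya ∩ Keanu: 11:15-12:00.
Those are the intersection windows.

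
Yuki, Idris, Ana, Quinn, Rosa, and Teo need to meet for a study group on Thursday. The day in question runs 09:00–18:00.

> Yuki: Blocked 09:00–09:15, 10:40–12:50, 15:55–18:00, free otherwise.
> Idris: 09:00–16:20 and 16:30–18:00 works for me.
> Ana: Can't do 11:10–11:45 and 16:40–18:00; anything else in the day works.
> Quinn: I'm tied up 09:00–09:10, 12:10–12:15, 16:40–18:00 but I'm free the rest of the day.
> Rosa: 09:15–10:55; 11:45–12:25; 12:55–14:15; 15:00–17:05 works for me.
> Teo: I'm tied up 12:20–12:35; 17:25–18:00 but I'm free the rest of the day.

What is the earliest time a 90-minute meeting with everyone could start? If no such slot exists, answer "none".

Yuki free: 09:15-10:40, 12:50-15:55 (invert busy blocks within the working day).
Idris free: 09:00-16:20, 16:30-18:00.
Ana free: 09:00-11:10, 11:45-16:40 (invert busy blocks within the working day).
Quinn free: 09:10-12:10, 12:15-16:40 (invert busy blocks within the working day).
Rosa free: 09:15-10:55, 11:45-12:25, 12:55-14:15, 15:00-17:05.
Teo free: 09:00-12:20, 12:35-17:25 (invert busy blocks within the working day).
Yuki ∩ Idris: 09:15-10:40, 12:50-15:55.
Yuki ∩ Idris ∩ Ana: 09:15-10:40, 12:50-15:55.
Yuki ∩ Idris ∩ Ana ∩ Quinn: 09:15-10:40, 12:50-15:55.
Yuki ∩ Idris ∩ Ana ∩ Quinn ∩ Rosa: 09:15-10:40, 12:55-14:15, 15:00-15:55.
Yuki ∩ Idris ∩ Ana ∩ Quinn ∩ Rosa ∩ Teo: 09:15-10:40, 12:55-14:15, 15:00-15:55.
No common window is at least 90 minutes long.

none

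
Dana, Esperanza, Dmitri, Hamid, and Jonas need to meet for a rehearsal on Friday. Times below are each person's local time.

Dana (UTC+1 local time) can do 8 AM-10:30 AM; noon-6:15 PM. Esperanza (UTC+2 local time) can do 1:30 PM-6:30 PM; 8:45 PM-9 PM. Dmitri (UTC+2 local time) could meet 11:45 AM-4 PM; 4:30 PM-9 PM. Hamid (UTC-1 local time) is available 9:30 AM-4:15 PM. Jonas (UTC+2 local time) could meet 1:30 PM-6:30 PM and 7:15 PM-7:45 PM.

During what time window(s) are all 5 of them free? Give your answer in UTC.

11:30-14:00, 14:30-16:30

Dana in UTC: 07:00-09:30, 11:00-17:15 (subtract 1h to convert from UTC+1).
Esperanza in UTC: 11:30-16:30, 18:45-19:00 (subtract 2h to convert from UTC+2).
Dmitri in UTC: 09:45-14:00, 14:30-19:00 (subtract 2h to convert from UTC+2).
Hamid in UTC: 10:30-17:15 (add 1h to convert from UTC-1).
Jonas in UTC: 11:30-16:30, 17:15-17:45 (subtract 2h to convert from UTC+2).
Dana ∩ Esperanza: 11:30-16:30.
Dana ∩ Esperanza ∩ Dmitri: 11:30-14:00, 14:30-16:30.
Dana ∩ Esperanza ∩ Dmitri ∩ Hamid: 11:30-14:00, 14:30-16:30.
Dana ∩ Esperanza ∩ Dmitri ∩ Hamid ∩ Jonas: 11:30-14:00, 14:30-16:30.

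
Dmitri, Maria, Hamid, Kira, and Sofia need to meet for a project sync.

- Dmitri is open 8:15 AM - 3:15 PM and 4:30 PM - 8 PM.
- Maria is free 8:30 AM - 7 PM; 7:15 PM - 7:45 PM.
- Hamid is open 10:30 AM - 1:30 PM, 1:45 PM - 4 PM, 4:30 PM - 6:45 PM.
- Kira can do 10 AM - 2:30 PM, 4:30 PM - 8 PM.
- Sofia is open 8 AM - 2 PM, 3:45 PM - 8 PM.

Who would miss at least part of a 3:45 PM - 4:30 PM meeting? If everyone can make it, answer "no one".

Dmitri, Hamid, Kira

Dmitri: not fully free for 15:45-16:30. Maria: free for 15:45-16:30. Hamid: not fully free for 15:45-16:30. Kira: not fully free for 15:45-16:30. Sofia: free for 15:45-16:30.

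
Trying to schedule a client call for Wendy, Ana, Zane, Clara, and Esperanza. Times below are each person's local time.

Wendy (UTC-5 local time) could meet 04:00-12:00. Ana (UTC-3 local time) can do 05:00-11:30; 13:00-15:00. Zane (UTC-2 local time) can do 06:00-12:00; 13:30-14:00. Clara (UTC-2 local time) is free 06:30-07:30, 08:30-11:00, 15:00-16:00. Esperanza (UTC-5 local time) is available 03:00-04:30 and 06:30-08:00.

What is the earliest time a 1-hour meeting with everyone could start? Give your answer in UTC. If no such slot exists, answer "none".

Wendy in UTC: 09:00-17:00 (add 5h to convert from UTC-5).
Ana in UTC: 08:00-14:30, 16:00-18:00 (add 3h to convert from UTC-3).
Zane in UTC: 08:00-14:00, 15:30-16:00 (add 2h to convert from UTC-2).
Clara in UTC: 08:30-09:30, 10:30-13:00, 17:00-18:00 (add 2h to convert from UTC-2).
Esperanza in UTC: 08:00-09:30, 11:30-13:00 (add 5h to convert from UTC-5).
Wendy ∩ Ana: 09:00-14:30, 16:00-17:00.
Wendy ∩ Ana ∩ Zane: 09:00-14:00.
Wendy ∩ Ana ∩ Zane ∩ Clara: 09:00-09:30, 10:30-13:00.
Wendy ∩ Ana ∩ Zane ∩ Clara ∩ Esperanza: 09:00-09:30, 11:30-13:00.
The first common window of at least 60 minutes is 11:30-13:00, so the earliest start is 11:30.

11:30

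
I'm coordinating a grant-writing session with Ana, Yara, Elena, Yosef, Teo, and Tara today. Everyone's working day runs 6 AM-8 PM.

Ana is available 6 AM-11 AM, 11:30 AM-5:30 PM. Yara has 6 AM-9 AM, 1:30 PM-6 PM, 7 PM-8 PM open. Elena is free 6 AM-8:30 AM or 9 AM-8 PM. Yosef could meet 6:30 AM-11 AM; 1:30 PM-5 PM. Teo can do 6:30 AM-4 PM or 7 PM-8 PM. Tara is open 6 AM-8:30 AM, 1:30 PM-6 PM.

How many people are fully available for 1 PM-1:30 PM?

3

Ana, Elena, and Teo can make the full 13:00-13:30 slot — that's 3.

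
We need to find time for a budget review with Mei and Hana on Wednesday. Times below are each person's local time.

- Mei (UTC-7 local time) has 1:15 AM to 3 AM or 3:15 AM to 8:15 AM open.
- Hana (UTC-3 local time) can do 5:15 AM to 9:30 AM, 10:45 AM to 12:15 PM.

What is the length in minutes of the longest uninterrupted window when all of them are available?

135

Mei in UTC: 08:15-10:00, 10:15-15:15 (add 7h to convert from UTC-7).
Hana in UTC: 08:15-12:30, 13:45-15:15 (add 3h to convert from UTC-3).
Mei ∩ Hana: 08:15-10:00, 10:15-12:30, 13:45-15:15.
The longest is 10:15-12:30 at 135 minutes.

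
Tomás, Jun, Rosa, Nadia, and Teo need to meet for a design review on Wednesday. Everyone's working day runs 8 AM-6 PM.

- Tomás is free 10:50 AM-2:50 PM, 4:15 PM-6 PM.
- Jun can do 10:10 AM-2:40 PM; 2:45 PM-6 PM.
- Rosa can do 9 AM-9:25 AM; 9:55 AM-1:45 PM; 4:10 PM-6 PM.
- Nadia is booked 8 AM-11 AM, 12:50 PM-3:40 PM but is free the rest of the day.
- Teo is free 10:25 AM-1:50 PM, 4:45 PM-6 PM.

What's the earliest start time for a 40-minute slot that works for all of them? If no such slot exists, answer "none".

11:00

Tomás free: 10:50-14:50, 16:15-18:00.
Jun free: 10:10-14:40, 14:45-18:00.
Rosa free: 09:00-09:25, 09:55-13:45, 16:10-18:00.
Nadia free: 11:00-12:50, 15:40-18:00 (invert busy blocks within the working day).
Teo free: 10:25-13:50, 16:45-18:00.
Tomás ∩ Jun: 10:50-14:40, 14:45-14:50, 16:15-18:00.
Tomás ∩ Jun ∩ Rosa: 10:50-13:45, 16:15-18:00.
Tomás ∩ Jun ∩ Rosa ∩ Nadia: 11:00-12:50, 16:15-18:00.
Tomás ∩ Jun ∩ Rosa ∩ Nadia ∩ Teo: 11:00-12:50, 16:45-18:00.
The first common window of at least 40 minutes is 11:00-12:50, so the earliest start is 11:00.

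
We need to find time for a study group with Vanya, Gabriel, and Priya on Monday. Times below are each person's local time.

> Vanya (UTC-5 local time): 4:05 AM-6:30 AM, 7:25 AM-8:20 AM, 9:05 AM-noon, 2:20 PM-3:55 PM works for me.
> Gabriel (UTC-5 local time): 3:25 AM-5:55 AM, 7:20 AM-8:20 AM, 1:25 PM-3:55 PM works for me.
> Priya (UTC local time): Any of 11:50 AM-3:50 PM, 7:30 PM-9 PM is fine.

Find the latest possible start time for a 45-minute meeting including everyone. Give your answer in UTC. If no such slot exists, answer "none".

Vanya in UTC: 09:05-11:30, 12:25-13:20, 14:05-17:00, 19:20-20:55 (add 5h to convert from UTC-5).
Gabriel in UTC: 08:25-10:55, 12:20-13:20, 18:25-20:55 (add 5h to convert from UTC-5).
Priya in UTC: 11:50-15:50, 19:30-21:00.
Vanya ∩ Gabriel: 09:05-10:55, 12:25-13:20, 19:20-20:55.
Vanya ∩ Gabriel ∩ Priya: 12:25-13:20, 19:30-20:55.
The last common window of at least 45 minutes is 19:30-20:55; a 45-minute meeting can start as late as 20:10 and still end by 20:55.

20:10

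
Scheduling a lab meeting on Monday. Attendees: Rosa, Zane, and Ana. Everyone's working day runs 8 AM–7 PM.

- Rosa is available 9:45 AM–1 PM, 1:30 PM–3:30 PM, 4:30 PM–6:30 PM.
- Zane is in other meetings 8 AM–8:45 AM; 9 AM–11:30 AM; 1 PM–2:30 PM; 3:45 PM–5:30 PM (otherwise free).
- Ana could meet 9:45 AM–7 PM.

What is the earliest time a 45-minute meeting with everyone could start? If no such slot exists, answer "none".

Rosa free: 09:45-13:00, 13:30-15:30, 16:30-18:30.
Zane free: 08:45-09:00, 11:30-13:00, 14:30-15:45, 17:30-19:00 (invert busy blocks within the working day).
Ana free: 09:45-19:00.
Rosa ∩ Zane: 11:30-13:00, 14:30-15:30, 17:30-18:30.
Rosa ∩ Zane ∩ Ana: 11:30-13:00, 14:30-15:30, 17:30-18:30.
The first common window of at least 45 minutes is 11:30-13:00, so the earliest start is 11:30.

11:30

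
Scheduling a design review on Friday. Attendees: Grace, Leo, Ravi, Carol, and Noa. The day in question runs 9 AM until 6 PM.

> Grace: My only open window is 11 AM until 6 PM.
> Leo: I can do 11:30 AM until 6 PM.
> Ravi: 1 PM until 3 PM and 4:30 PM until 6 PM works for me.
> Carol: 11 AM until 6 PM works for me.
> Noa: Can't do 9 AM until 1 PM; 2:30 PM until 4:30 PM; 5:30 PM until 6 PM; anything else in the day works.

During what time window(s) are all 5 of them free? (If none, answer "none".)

Grace free: 11:00-18:00.
Leo free: 11:30-18:00.
Ravi free: 13:00-15:00, 16:30-18:00.
Carol free: 11:00-18:00.
Noa free: 13:00-14:30, 16:30-17:30 (invert busy blocks within the working day).
Grace ∩ Leo: 11:30-18:00.
Grace ∩ Leo ∩ Ravi: 13:00-15:00, 16:30-18:00.
Grace ∩ Leo ∩ Ravi ∩ Carol: 13:00-15:00, 16:30-18:00.
Grace ∩ Leo ∩ Ravi ∩ Carol ∩ Noa: 13:00-14:30, 16:30-17:30.
Those are the intersection windows.

13:00-14:30, 16:30-17:30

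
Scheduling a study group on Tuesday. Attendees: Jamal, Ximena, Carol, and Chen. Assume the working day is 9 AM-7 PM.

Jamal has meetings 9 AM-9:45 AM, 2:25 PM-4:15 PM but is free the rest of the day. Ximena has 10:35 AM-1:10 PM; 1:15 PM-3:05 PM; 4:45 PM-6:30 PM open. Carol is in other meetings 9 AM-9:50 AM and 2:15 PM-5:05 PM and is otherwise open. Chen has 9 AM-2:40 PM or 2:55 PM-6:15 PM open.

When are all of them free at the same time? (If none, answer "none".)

Jamal free: 09:45-14:25, 16:15-19:00 (invert busy blocks within the working day).
Ximena free: 10:35-13:10, 13:15-15:05, 16:45-18:30.
Carol free: 09:50-14:15, 17:05-19:00 (invert busy blocks within the working day).
Chen free: 09:00-14:40, 14:55-18:15.
Jamal ∩ Ximena: 10:35-13:10, 13:15-14:25, 16:45-18:30.
Jamal ∩ Ximena ∩ Carol: 10:35-13:10, 13:15-14:15, 17:05-18:30.
Jamal ∩ Ximena ∩ Carol ∩ Chen: 10:35-13:10, 13:15-14:15, 17:05-18:15.
So the common availability across everyone is 10:35-13:10, 13:15-14:15, 17:05-18:15.

10:35-13:10, 13:15-14:15, 17:05-18:15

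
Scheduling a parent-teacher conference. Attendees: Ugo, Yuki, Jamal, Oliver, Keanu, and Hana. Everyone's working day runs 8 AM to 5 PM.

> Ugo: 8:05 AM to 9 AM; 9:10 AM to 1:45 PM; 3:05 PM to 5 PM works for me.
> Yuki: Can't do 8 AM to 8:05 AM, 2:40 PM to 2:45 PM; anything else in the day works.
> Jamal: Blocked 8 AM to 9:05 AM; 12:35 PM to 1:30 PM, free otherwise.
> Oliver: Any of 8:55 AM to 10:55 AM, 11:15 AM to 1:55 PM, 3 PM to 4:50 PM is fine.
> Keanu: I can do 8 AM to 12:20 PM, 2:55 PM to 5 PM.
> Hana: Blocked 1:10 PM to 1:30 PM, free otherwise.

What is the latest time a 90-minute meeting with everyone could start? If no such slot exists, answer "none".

15:20

Ugo free: 08:05-09:00, 09:10-13:45, 15:05-17:00.
Yuki free: 08:05-14:40, 14:45-17:00 (invert busy blocks within the working day).
Jamal free: 09:05-12:35, 13:30-17:00 (invert busy blocks within the working day).
Oliver free: 08:55-10:55, 11:15-13:55, 15:00-16:50.
Keanu free: 08:00-12:20, 14:55-17:00.
Hana free: 08:00-13:10, 13:30-17:00 (invert busy blocks within the working day).
Ugo ∩ Yuki: 08:05-09:00, 09:10-13:45, 15:05-17:00.
Ugo ∩ Yuki ∩ Jamal: 09:10-12:35, 13:30-13:45, 15:05-17:00.
Ugo ∩ Yuki ∩ Jamal ∩ Oliver: 09:10-10:55, 11:15-12:35, 13:30-13:45, 15:05-16:50.
Ugo ∩ Yuki ∩ Jamal ∩ Oliver ∩ Keanu: 09:10-10:55, 11:15-12:20, 15:05-16:50.
Ugo ∩ Yuki ∩ Jamal ∩ Oliver ∩ Keanu ∩ Hana: 09:10-10:55, 11:15-12:20, 15:05-16:50.
The last common window of at least 90 minutes is 15:05-16:50; a 90-minute meeting can start as late as 15:20 and still end by 16:50.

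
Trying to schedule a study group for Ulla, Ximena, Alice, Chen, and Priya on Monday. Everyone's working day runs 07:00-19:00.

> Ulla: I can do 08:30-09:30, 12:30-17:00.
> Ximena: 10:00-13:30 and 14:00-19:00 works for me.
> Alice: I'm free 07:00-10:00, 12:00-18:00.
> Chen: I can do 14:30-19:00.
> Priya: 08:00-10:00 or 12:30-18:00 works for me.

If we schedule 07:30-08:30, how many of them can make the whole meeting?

1

Alice can make the full 07:30-08:30 slot — that's 1.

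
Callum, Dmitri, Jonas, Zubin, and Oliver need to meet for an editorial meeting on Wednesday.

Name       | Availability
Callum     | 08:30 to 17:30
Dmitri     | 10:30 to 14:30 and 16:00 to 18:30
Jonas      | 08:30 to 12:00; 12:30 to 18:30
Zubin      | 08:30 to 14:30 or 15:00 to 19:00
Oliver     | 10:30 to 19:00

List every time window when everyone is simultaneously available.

Callum ∩ Dmitri: 10:30-14:30, 16:00-17:30.
Callum ∩ Dmitri ∩ Jonas: 10:30-12:00, 12:30-14:30, 16:00-17:30.
Callum ∩ Dmitri ∩ Jonas ∩ Zubin: 10:30-12:00, 12:30-14:30, 16:00-17:30.
Callum ∩ Dmitri ∩ Jonas ∩ Zubin ∩ Oliver: 10:30-12:00, 12:30-14:30, 16:00-17:30.

10:30-12:00, 12:30-14:30, 16:00-17:30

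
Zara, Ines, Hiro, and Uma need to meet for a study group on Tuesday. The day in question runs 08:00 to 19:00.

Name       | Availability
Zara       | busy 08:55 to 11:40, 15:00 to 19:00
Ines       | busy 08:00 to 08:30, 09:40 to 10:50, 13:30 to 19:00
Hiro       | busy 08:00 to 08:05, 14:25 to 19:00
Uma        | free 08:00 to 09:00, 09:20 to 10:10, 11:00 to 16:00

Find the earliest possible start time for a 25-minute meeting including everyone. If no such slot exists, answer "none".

Zara free: 08:00-08:55, 11:40-15:00 (invert busy blocks within the working day).
Ines free: 08:30-09:40, 10:50-13:30 (invert busy blocks within the working day).
Hiro free: 08:05-14:25 (invert busy blocks within the working day).
Uma free: 08:00-09:00, 09:20-10:10, 11:00-16:00.
Zara ∩ Ines: 08:30-08:55, 11:40-13:30.
Zara ∩ Ines ∩ Hiro: 08:30-08:55, 11:40-13:30.
Zara ∩ Ines ∩ Hiro ∩ Uma: 08:30-08:55, 11:40-13:30.
The first common window of at least 25 minutes is 08:30-08:55, so the earliest start is 08:30.

08:30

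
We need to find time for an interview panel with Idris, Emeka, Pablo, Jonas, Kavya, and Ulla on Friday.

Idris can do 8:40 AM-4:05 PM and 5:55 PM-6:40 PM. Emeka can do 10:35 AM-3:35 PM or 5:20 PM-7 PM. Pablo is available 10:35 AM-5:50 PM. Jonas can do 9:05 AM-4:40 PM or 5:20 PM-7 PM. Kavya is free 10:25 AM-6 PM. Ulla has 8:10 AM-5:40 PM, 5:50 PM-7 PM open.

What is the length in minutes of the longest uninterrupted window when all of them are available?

Idris ∩ Emeka: 10:35-15:35, 17:55-18:40.
Idris ∩ Emeka ∩ Pablo: 10:35-15:35.
Idris ∩ Emeka ∩ Pablo ∩ Jonas: 10:35-15:35.
Idris ∩ Emeka ∩ Pablo ∩ Jonas ∩ Kavya: 10:35-15:35.
Idris ∩ Emeka ∩ Pablo ∩ Jonas ∩ Kavya ∩ Ulla: 10:35-15:35.
Those are the intersection windows.
The longest is 10:35-15:35 at 300 minutes.

300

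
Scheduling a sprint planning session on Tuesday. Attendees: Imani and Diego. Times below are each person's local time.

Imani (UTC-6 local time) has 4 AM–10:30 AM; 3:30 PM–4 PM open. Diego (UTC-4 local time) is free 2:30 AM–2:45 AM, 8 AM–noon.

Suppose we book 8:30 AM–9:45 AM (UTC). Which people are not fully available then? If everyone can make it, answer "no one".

Diego, Imani

Imani in UTC: 10:00-16:30, 21:30-22:00 (add 6h to convert from UTC-6).
Diego in UTC: 06:30-06:45, 12:00-16:00 (add 4h to convert from UTC-4).
Imani: not fully free for 08:30-09:45. Diego: not fully free for 08:30-09:45.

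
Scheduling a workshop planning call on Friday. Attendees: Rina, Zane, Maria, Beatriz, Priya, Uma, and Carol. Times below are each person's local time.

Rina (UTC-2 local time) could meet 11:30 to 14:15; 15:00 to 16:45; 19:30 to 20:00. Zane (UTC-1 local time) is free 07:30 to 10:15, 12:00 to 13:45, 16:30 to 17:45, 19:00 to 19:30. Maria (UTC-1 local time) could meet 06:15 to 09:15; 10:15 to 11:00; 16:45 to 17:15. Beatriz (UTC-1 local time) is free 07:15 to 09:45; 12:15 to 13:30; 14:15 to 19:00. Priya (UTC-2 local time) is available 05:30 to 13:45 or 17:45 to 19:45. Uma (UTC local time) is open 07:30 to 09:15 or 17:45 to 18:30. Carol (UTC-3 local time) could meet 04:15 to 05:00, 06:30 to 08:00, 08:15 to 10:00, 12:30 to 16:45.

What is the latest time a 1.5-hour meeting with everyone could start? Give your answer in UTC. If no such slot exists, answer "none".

none

Rina in UTC: 13:30-16:15, 17:00-18:45, 21:30-22:00 (add 2h to convert from UTC-2).
Zane in UTC: 08:30-11:15, 13:00-14:45, 17:30-18:45, 20:00-20:30 (add 1h to convert from UTC-1).
Maria in UTC: 07:15-10:15, 11:15-12:00, 17:45-18:15 (add 1h to convert from UTC-1).
Beatriz in UTC: 08:15-10:45, 13:15-14:30, 15:15-20:00 (add 1h to convert from UTC-1).
Priya in UTC: 07:30-15:45, 19:45-21:45 (add 2h to convert from UTC-2).
Uma in UTC: 07:30-09:15, 17:45-18:30.
Carol in UTC: 07:15-08:00, 09:30-11:00, 11:15-13:00, 15:30-19:45 (add 3h to convert from UTC-3).
Rina ∩ Zane: 13:30-14:45, 17:30-18:45.
Rina ∩ Zane ∩ Maria: 17:45-18:15.
Rina ∩ Zane ∩ Maria ∩ Beatriz: 17:45-18:15.
Rina ∩ Zane ∩ Maria ∩ Beatriz ∩ Priya: ∅.
Rina ∩ Zane ∩ Maria ∩ Beatriz ∩ Priya ∩ Uma: ∅.
Rina ∩ Zane ∩ Maria ∩ Beatriz ∩ Priya ∩ Uma ∩ Carol: ∅.
There is no time when everyone is free.
No common window is at least 90 minutes long.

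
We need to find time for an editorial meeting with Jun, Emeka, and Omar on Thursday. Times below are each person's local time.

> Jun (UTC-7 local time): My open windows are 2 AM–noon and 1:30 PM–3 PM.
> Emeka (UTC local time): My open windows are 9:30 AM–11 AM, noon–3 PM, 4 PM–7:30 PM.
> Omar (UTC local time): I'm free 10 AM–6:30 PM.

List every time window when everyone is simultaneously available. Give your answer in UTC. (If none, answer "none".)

10:00-11:00, 12:00-15:00, 16:00-18:30

Jun in UTC: 09:00-19:00, 20:30-22:00 (add 7h to convert from UTC-7).
Emeka in UTC: 09:30-11:00, 12:00-15:00, 16:00-19:30.
Omar in UTC: 10:00-18:30.
Jun ∩ Emeka: 09:30-11:00, 12:00-15:00, 16:00-19:00.
Jun ∩ Emeka ∩ Omar: 10:00-11:00, 12:00-15:00, 16:00-18:30.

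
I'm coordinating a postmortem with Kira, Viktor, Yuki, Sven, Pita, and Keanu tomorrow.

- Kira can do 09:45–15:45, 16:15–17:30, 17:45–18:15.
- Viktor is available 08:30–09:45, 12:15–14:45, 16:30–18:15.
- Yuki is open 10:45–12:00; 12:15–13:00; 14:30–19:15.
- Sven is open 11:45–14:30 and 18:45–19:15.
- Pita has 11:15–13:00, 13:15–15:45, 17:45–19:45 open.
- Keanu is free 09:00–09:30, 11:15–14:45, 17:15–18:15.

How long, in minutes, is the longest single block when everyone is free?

45

Kira ∩ Viktor: 12:15-14:45, 16:30-17:30, 17:45-18:15.
Kira ∩ Viktor ∩ Yuki: 12:15-13:00, 14:30-14:45, 16:30-17:30, 17:45-18:15.
Kira ∩ Viktor ∩ Yuki ∩ Sven: 12:15-13:00.
Kira ∩ Viktor ∩ Yuki ∩ Sven ∩ Pita: 12:15-13:00.
Kira ∩ Viktor ∩ Yuki ∩ Sven ∩ Pita ∩ Keanu: 12:15-13:00.
So the common availability across everyone is 12:15-13:00.
The longest is 12:15-13:00 at 45 minutes.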